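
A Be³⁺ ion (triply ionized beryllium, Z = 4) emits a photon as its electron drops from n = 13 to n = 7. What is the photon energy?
3.155 eV

The energy levels are E_n = -13.6057 Z² eV / n².

Energy at n = 13: E_13 = -13.6057 × 4² / 13² = -1.288114 eV
Energy at n = 7: E_7 = -13.6057 × 4² / 7² = -4.442678 eV

For emission (electron falling to lower state), the photon energy is:
E_photon = E_13 - E_7 = |-1.288114 - (-4.442678)|
E_photon = 3.155 eV

This energy is carried away by the emitted photon.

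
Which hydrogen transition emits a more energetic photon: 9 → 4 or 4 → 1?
4 → 1

Calculate the energy for each transition:

Transition 9 → 4:
ΔE₁ = |E_4 - E_9| = |-13.6057/4² - (-13.6057/9²)|
ΔE₁ = |-0.850356250 - (-0.167971605)| = 0.682385 eV

Transition 4 → 1:
ΔE₂ = |E_1 - E_4| = |-13.6057/1² - (-13.6057/4²)|
ΔE₂ = |-13.605700000 - (-0.850356250)| = 12.755344 eV

Since 12.755344 eV > 0.682385 eV, the transition 4 → 1 emits the more energetic photon.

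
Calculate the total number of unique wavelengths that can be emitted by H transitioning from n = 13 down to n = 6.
28

The electron can occupy levels n = 6, 7, ..., 13 during de-excitation — that is m = 13 - 6 + 1 = 8 distinct levels.

The number of distinct spectral lines equals the number of ways to choose 2 of these m levels (each pair gives one possible emission transition):

Number of lines = m(m-1)/2 = 8×7/2 = 28

These correspond to all possible transitions between the 8 levels:
13 → 12, 13 → 11, 13 → 10, 13 → 9, 13 → 8, 13 → 7, 13 → 6, 12 → 11...

Each transition produces a photon with a unique energy (and thus wavelength). This count does not depend on Z.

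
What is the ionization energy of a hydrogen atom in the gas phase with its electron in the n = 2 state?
3.401425 eV

The ionization energy is the energy needed to remove the electron completely (n → ∞).

For hydrogen, E_n = -13.6057 eV / n².

At n = 2: E_2 = -13.6057 / 2² = -3.401425000 eV
At n = ∞: E_∞ = 0 eV

Ionization energy = E_∞ - E_2 = 0 - (-3.401425000) = 3.401425000 eV
Ionization energy ≈ 3.401425 eV

This is also called the binding energy of the electron in state n = 2.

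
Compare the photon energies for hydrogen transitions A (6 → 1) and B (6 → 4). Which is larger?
6 → 1

Calculate the energy for each transition:

Transition 6 → 1:
ΔE₁ = |E_1 - E_6| = |-13.6057/1² - (-13.6057/6²)|
ΔE₁ = |-13.605700000000 - (-0.377936111111)| = 13.227763889 eV

Transition 6 → 4:
ΔE₂ = |E_4 - E_6| = |-13.6057/4² - (-13.6057/6²)|
ΔE₂ = |-0.850356250000 - (-0.377936111111)| = 0.472420139 eV

Since 13.227763889 eV > 0.472420139 eV, the transition 6 → 1 emits the more energetic photon.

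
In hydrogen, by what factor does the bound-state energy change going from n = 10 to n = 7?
2.04

Using E_n = -13.6057 Z² / n² eV with Z = 1:

E_7 = -13.6057 / 7² = -13.6057 / 49 = -0.27766735 eV
E_10 = -13.6057 / 10² = -13.6057 / 100 = -0.13605700 eV

The ratio is:
E_7/E_10 = (-0.27766735) / (-0.13605700)
E_7/E_10 = (-13.6057/49) / (-13.6057/100)
E_7/E_10 = 100/49
E_7/E_10 = 2.04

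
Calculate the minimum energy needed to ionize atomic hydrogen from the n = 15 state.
0.06047 eV

The ionization energy is the energy needed to remove the electron completely (n → ∞).

For hydrogen, E_n = -13.6057 eV / n².

At n = 15: E_15 = -13.6057 / 15² = -0.06046978 eV
At n = ∞: E_∞ = 0 eV

Ionization energy = E_∞ - E_15 = 0 - (-0.06046978) = 0.06046978 eV
Ionization energy ≈ 0.06047 eV

This is also called the binding energy of the electron in state n = 15.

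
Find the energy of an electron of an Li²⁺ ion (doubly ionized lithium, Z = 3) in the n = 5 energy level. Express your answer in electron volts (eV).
-4.898052 eV

The energy levels of a hydrogen-like atom are given by:
E_n = -13.6057 Z² / n² eV  (with Z = 3 for Li²⁺)

For n = 5:
E_5 = -13.6057 × 3² / 5²
E_5 = -13.6057 × 9 / 25
E_5 = -4.898052 eV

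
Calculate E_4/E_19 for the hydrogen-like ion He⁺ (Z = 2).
22.562500

Using E_n = -13.6057 Z² / n² eV with Z = 2:

E_4 = -13.6057 × 2² / 4² = -54.4228 / 16 = -3.401425000000 eV
E_19 = -13.6057 × 2² / 19² = -54.4228 / 361 = -0.150755678670 eV

The ratio is:
E_4/E_19 = (-3.401425000000) / (-0.150755678670)
E_4/E_19 = (-54.4228/16) / (-54.4228/361)
E_4/E_19 = 361/16
E_4/E_19 = 22.562500
(Note: the Z² factors cancel in the ratio.)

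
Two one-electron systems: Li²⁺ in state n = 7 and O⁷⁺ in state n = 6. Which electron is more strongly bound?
O⁷⁺ at n = 6 (E = -24.18791 eV)

Using E_n = -13.6057 Z² / n² eV:

Li²⁺ (Z = 3) at n = 7:
E = -13.6057 × 3² / 7² = -13.6057 × 9 / 49 = -2.49900612 eV

O⁷⁺ (Z = 8) at n = 6:
E = -13.6057 × 8² / 6² = -13.6057 × 64 / 36 = -24.18791111 eV

Since -24.18791111 eV < -2.49900612 eV,
O⁷⁺ at n = 6 is more tightly bound (requires more energy to ionize).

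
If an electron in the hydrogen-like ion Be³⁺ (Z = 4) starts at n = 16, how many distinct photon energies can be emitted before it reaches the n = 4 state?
78

The electron can occupy levels n = 4, 5, ..., 16 during de-excitation — that is m = 16 - 4 + 1 = 13 distinct levels.

The number of distinct spectral lines equals the number of ways to choose 2 of these m levels (each pair gives one possible emission transition):

Number of lines = m(m-1)/2 = 13×12/2 = 78

These correspond to all possible transitions between the 13 levels:
16 → 15, 16 → 14, 16 → 13, 16 → 12, 16 → 11, 16 → 10, 16 → 9, 16 → 8...

Each transition produces a photon with a unique energy (and thus wavelength). This count does not depend on Z.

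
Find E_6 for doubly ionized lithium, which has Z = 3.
-3.401425 eV

For hydrogen-like ions, the energy levels scale with Z²:
E_n = -13.6057 Z² / n² eV

For Li²⁺ (Z = 3) at n = 6:
E_6 = -13.6057 × 3² / 6²
E_6 = -13.6057 × 9 / 36
E_6 = -122.4513 / 36
E_6 = -3.401425 eV

The energy is 9 times more negative than hydrogen at the same n due to the stronger nuclear charge.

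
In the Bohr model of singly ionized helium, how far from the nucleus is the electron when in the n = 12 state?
3.81008 nm (or 38.10076 Å)

The Bohr radius formula is:
r_n = n² a₀ / Z

where a₀ = 0.05291772 nm is the Bohr radius.

For He⁺ (Z = 2) at n = 12:
r_12 = 12² × 0.05291772 nm / 2
r_12 = 144 × 0.05291772 nm / 2
r_12 = 7.620152 nm / 2
r_12 = 3.81008 nm

The electron orbits at approximately 3.81008 nm from the nucleus.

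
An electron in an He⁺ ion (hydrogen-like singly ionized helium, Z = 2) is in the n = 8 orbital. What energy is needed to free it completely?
0.850 eV

The ionization energy is the energy needed to remove the electron completely (n → ∞).

For a hydrogen-like ion with Z = 2, E_n = -13.6057 Z² / n² eV.

At n = 8: E_8 = -13.6057 × 2² / 8² = -0.850356 eV
At n = ∞: E_∞ = 0 eV

Ionization energy = E_∞ - E_8 = 0 - (-0.850356) = 0.850356 eV
Ionization energy ≈ 0.850 eV

This is also called the binding energy of the electron in state n = 8.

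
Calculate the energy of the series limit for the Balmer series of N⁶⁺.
166.670 eV

The series limit corresponds to the transition from n = ∞ to n = 2.
This is the highest energy (shortest wavelength) transition in the Balmer series.

E_∞ = 0 eV
E_2 = -13.6057 × 7² / 2² = -166.670 eV

Energy at series limit:
ΔE = E_∞ - E_2 = 0 - (-166.670) = 166.670 eV

This energy equals the ionization energy from the n = 2 state of N⁶⁺.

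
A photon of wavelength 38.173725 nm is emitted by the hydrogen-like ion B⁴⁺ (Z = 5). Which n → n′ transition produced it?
n = 8 → n = 3

First, find the photon energy from the wavelength (hc = 1239.84 eV·nm):
E = hc/λ = 1239.84 eV·nm / 38.173725 nm = 32.478884 eV

The energy levels of B⁴⁺ satisfy E_n = -13.6057 × 5² / n² eV, so an emission n_i → n_f releases
ΔE = 13.6057 × 5² × (1/n_f² − 1/n_i²) eV.

Setting ΔE equal to the photon energy:
1/n_f² − 1/n_i² = 32.478884 / (13.6057 × 5²) = 0.095486109

Since 1/n_i² must be positive, we need 1/n_f² > 0.095486109, i.e. n_f ≤ 3. For each allowed n_f, solve n_i = (1/n_f² − 0.095486109)^(−1/2) and check whether it is a whole number:
  n_f = 1: 1/n_i² = 1.000000000 − 0.095486109 = 0.904513891 → n_i = 1.051  (not an integer) ✗
  n_f = 2: 1/n_i² = 0.250000000 − 0.095486109 = 0.154513891 → n_i = 2.544  (not an integer) ✗
  n_f = 3: 1/n_i² = 0.111111111 − 0.095486109 = 0.015625002 → n_i = 8.000  → integer, n_i = 8 ✓

Only n_f = 3 gives an integer upper level, n_i = 8.

The transition is from n = 8 to n = 3 (emission).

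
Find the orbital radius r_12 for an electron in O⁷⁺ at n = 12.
0.95252 nm (or 9.52519 Å)

The Bohr radius formula is:
r_n = n² a₀ / Z

where a₀ = 0.05291772 nm is the Bohr radius.

For O⁷⁺ (Z = 8) at n = 12:
r_12 = 12² × 0.05291772 nm / 8
r_12 = 144 × 0.05291772 nm / 8
r_12 = 7.620152 nm / 8
r_12 = 0.95252 nm

The electron orbits at approximately 0.95252 nm from the nucleus.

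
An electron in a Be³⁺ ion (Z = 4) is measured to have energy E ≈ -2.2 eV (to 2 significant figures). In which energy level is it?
n = 10

The exact energy levels follow E_n = -13.6057 Z² / n² eV with Z = 4.

The measured value (-2.2 eV) is reported to only 2 significant figures, so we must test candidate n values and see which one matches to that precision.

Candidate energies:
  n = 8:  E = -13.6057 × 4² / 8² = -3.40143 eV
  n = 9:  E = -13.6057 × 4² / 9² = -2.68755 eV
  n = 10:  E = -13.6057 × 4² / 10² = -2.17691 eV  ← matches
  n = 11:  E = -13.6057 × 4² / 11² = -1.79910 eV
  n = 12:  E = -13.6057 × 4² / 12² = -1.51174 eV

Checking against the measurement of -2.2 eV (2 sig figs), only n = 10 agrees:
E_10 = -2.17691 eV, which rounds to -2.2 eV ✓

Therefore n = 10.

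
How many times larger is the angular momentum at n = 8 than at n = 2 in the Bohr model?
4.000000

In the Bohr model, L_n = nℏ, so the ratio is purely the ratio of quantum numbers:

L_8/L_2 = 8ℏ / 2ℏ = 8/2 = 4.000000

The angular momentum scales linearly with n.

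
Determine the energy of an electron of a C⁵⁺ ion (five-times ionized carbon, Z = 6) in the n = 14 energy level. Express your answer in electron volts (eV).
-2.499 eV

The energy levels of a hydrogen-like atom are given by:
E_n = -13.6057 Z² / n² eV  (with Z = 6 for C⁵⁺)

For n = 14:
E_14 = -13.6057 × 6² / 14²
E_14 = -13.6057 × 36 / 196
E_14 = -2.499 eV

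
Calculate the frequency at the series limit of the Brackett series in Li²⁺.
1.8505e+15 Hz

The series limit corresponds to the transition from n = ∞ to n = 4.
This is the highest energy (shortest wavelength) transition in the Brackett series.

E_∞ = 0 eV
E_4 = -13.6057 × 3² / 4² = -7.6532063 eV

Energy at series limit:
ΔE = E_∞ - E_4 = 0 - (-7.6532063) = 7.6532063 eV
E = 7.6532063 eV × (1.602177 × 10⁻¹⁹ J/eV) = 1.226179e-18 J
f = E/h = 1.226179e-18 J / (6.62607 × 10⁻³⁴ J·s) = 1.8505e+15 Hz

This energy equals the ionization energy from the n = 4 state of Li²⁺.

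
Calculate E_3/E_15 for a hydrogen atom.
25.000000

Using E_n = -13.6057 Z² / n² eV with Z = 1:

E_3 = -13.6057 / 3² = -13.6057 / 9 = -1.511744444444 eV
E_15 = -13.6057 / 15² = -13.6057 / 225 = -0.060469777778 eV

The ratio is:
E_3/E_15 = (-1.511744444444) / (-0.060469777778)
E_3/E_15 = (-13.6057/9) / (-13.6057/225)
E_3/E_15 = 225/9
E_3/E_15 = 25.000000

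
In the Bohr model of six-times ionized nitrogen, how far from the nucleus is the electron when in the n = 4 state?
0.1210 nm (or 1.2095 Å)

The Bohr radius formula is:
r_n = n² a₀ / Z

where a₀ = 0.0529177 nm is the Bohr radius.

For N⁶⁺ (Z = 7) at n = 4:
r_4 = 4² × 0.0529177 nm / 7
r_4 = 16 × 0.0529177 nm / 7
r_4 = 0.84668 nm / 7
r_4 = 0.1210 nm

The electron orbits at approximately 0.1210 nm from the nucleus.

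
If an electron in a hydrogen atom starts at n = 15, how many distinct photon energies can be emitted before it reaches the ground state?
105

The electron can occupy levels n = 1, 2, ..., 15 during de-excitation — that is m = 15 - 1 + 1 = 15 distinct levels.

The number of distinct spectral lines equals the number of ways to choose 2 of these m levels (each pair gives one possible emission transition):

Number of lines = m(m-1)/2 = 15×14/2 = 105

These correspond to all possible transitions between the 15 levels:
15 → 14, 15 → 13, 15 → 12, 15 → 11, 15 → 10, 15 → 9, 15 → 8, 15 → 7...

Each transition produces a photon with a unique energy (and thus wavelength). This count does not depend on Z.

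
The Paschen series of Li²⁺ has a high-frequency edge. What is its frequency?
3.2898e+15 Hz

The series limit corresponds to the transition from n = ∞ to n = 3.
This is the highest energy (shortest wavelength) transition in the Paschen series.

E_∞ = 0 eV
E_3 = -13.6057 × 3² / 3² = -13.605700 eV

Energy at series limit:
ΔE = E_∞ - E_3 = 0 - (-13.605700) = 13.605700 eV
E = 13.605700 eV × (1.602177 × 10⁻¹⁹ J/eV) = 2.179874e-18 J
f = E/h = 2.179874e-18 J / (6.62607 × 10⁻³⁴ J·s) = 3.2898e+15 Hz

This energy equals the ionization energy from the n = 3 state of Li²⁺.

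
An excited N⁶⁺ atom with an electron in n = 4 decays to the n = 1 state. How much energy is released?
625.01 eV

The energy levels are E_n = -13.6057 Z² eV / n².

Energy at n = 4: E_4 = -13.6057 × 7² / 4² = -41.66746 eV
Energy at n = 1: E_1 = -13.6057 × 7² / 1² = -666.67930 eV

For emission (electron falling to lower state), the photon energy is:
E_photon = E_4 - E_1 = |-41.66746 - (-666.67930)|
E_photon = 625.01 eV

This energy is carried away by the emitted photon.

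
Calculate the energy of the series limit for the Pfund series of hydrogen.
0.54423 eV

The series limit corresponds to the transition from n = ∞ to n = 5.
This is the highest energy (shortest wavelength) transition in the Pfund series.

E_∞ = 0 eV
E_5 = -13.6057 / 5² = -0.54423 eV

Energy at series limit:
ΔE = E_∞ - E_5 = 0 - (-0.54423) = 0.54423 eV

This energy equals the ionization energy from the n = 5 state of hydrogen.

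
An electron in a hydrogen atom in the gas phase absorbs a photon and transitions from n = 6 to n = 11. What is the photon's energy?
0.265492 eV

The energy levels of a hydrogen-like atom are E_n = -13.6057 eV / n².

Energy at n = 6: E_6 = -13.6057 / 6² = -0.377936111 eV
Energy at n = 11: E_11 = -13.6057 / 11² = -0.112443802 eV

The excitation energy is the difference:
ΔE = E_11 - E_6
ΔE = -0.112443802 - (-0.377936111)
ΔE = 0.265492 eV

Since this is positive, energy must be absorbed (photon absorption).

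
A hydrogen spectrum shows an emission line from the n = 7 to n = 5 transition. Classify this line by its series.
Pfund series

The spectral series in hydrogen are named based on the final (lower) energy level:
- Lyman series: n_final = 1 (ultraviolet)
- Balmer series: n_final = 2 (visible/near-UV)
- Paschen series: n_final = 3 (infrared)
- Brackett series: n_final = 4 (infrared)
- Pfund series: n_final = 5 (far infrared)

Since this transition ends at n = 5, it belongs to the Pfund series.

For reference, this 7 → 5 line has photon energy
ΔE = 13.6057 eV × (1/5² - 1/7²) = 0.26656065306 eV,
corresponding to wavelength λ = hc/ΔE = 1239.84 eV·nm / 0.26656065306 eV = 4651.24911 nm in the far infrared region.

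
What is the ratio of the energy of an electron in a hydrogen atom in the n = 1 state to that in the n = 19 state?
361.00000

Using E_n = -13.6057 Z² / n² eV with Z = 1:

E_1 = -13.6057 / 1² = -13.6057 / 1 = -13.60570000000 eV
E_19 = -13.6057 / 19² = -13.6057 / 361 = -0.03768891967 eV

The ratio is:
E_1/E_19 = (-13.60570000000) / (-0.03768891967)
E_1/E_19 = (-13.6057/1) / (-13.6057/361)
E_1/E_19 = 361/1
E_1/E_19 = 361.00000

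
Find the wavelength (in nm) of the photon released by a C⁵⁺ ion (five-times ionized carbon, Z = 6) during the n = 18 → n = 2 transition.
10.251733 nm

First, find the transition energy using E_n = -13.6057 Z² / n² eV:
E_18 = -13.6057 × 6² / 18² = -1.51174444 eV
E_2 = -13.6057 × 6² / 2² = -122.45130000 eV

Photon energy: |ΔE| = |E_2 - E_18| = 120.93955556 eV

Convert to wavelength using E = hc/λ with hc = 1239.84 eV·nm:
λ = hc/E = 1239.84 eV·nm / 120.93955556 eV
λ = 10.251733 nm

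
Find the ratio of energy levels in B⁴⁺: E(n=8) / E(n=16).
4.00000

Using E_n = -13.6057 Z² / n² eV with Z = 5:

E_8 = -13.6057 × 5² / 8² = -340.1425 / 64 = -5.31472656250 eV
E_16 = -13.6057 × 5² / 16² = -340.1425 / 256 = -1.32868164063 eV

The ratio is:
E_8/E_16 = (-5.31472656250) / (-1.32868164063)
E_8/E_16 = (-340.1425/64) / (-340.1425/256)
E_8/E_16 = 256/64
E_8/E_16 = 4.00000
(Note: the Z² factors cancel in the ratio.)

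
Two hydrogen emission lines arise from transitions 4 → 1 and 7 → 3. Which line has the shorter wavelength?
4 → 1

Calculate the energy for each transition:

Transition 4 → 1:
ΔE₁ = |E_1 - E_4| = |-13.6057/1² - (-13.6057/4²)|
ΔE₁ = |-13.605700000 - (-0.850356250)| = 12.755344 eV

Transition 7 → 3:
ΔE₂ = |E_3 - E_7| = |-13.6057/3² - (-13.6057/7²)|
ΔE₂ = |-1.511744444 - (-0.277667347)| = 1.234077 eV

Since 12.755344 eV > 1.234077 eV, the transition 4 → 1 emits the more energetic photon.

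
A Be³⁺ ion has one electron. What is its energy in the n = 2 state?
-54.42 eV

For hydrogen-like ions, the energy levels scale with Z²:
E_n = -13.6057 Z² / n² eV

For Be³⁺ (Z = 4) at n = 2:
E_2 = -13.6057 × 4² / 2²
E_2 = -13.6057 × 16 / 4
E_2 = -217.6912 / 4
E_2 = -54.42 eV

The energy is 16 times more negative than hydrogen at the same n due to the stronger nuclear charge.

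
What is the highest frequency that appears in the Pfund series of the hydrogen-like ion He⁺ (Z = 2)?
5.26375e+14 Hz

The series limit corresponds to the transition from n = ∞ to n = 5.
This is the highest energy (shortest wavelength) transition in the Pfund series.

E_∞ = 0 eV
E_5 = -13.6057 × 2² / 5² = -2.17691200 eV

Energy at series limit:
ΔE = E_∞ - E_5 = 0 - (-2.17691200) = 2.17691200 eV
E = 2.17691200 eV × (1.602177 × 10⁻¹⁹ J/eV) = 3.4877983e-19 J
f = E/h = 3.4877983e-19 J / (6.62607 × 10⁻³⁴ J·s) = 5.26375e+14 Hz

This energy equals the ionization energy from the n = 5 state of He⁺.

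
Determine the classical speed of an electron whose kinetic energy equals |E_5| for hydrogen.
4.375e+05 m/s (or 0.145947% of c)

The binding energy at n = 5 for hydrogen is:
E_5 = -13.6057/5² = -0.54422800 eV
|E_5| = 0.54422800 eV

Convert to Joules:
KE = 0.54422800 eV × (1.602177 × 10⁻¹⁹ J/eV) = 8.71950e-20 J

Using KE = ½mv²:
v = √(2·KE/m_e)
v = √(2 × 8.71950e-20 J / 9.10938 × 10⁻³¹ kg)
v = 4.375e+05 m/s

This is approximately 0.145947% the speed of light.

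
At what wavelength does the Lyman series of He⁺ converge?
22.78163 nm

The series limit corresponds to the transition from n = ∞ to n = 1.
This is the highest energy (shortest wavelength) transition in the Lyman series.

E_∞ = 0 eV
E_1 = -13.6057 × 2² / 1² = -54.4228000 eV

Energy at series limit:
ΔE = E_∞ - E_1 = 0 - (-54.4228000) = 54.4228000 eV
λ = hc/E = 1239.84 eV·nm / 54.4228000 eV = 22.78163 nm

This energy equals the ionization energy from the n = 1 state of He⁺.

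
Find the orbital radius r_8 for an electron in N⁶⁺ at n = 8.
0.4838 nm (or 4.8382 Å)

The Bohr radius formula is:
r_n = n² a₀ / Z

where a₀ = 0.0529177 nm is the Bohr radius.

For N⁶⁺ (Z = 7) at n = 8:
r_8 = 8² × 0.0529177 nm / 7
r_8 = 64 × 0.0529177 nm / 7
r_8 = 3.38673 nm / 7
r_8 = 0.4838 nm

The electron orbits at approximately 0.4838 nm from the nucleus.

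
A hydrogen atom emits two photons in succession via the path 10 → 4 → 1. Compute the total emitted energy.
13.4696 eV

The energy levels of hydrogen are E_n = -13.6057 / n² eV.

First transition (10 → 4):
ΔE₁ = |E_4 - E_10|
ΔE₁ = |-0.8503562500 - (-0.1360570000)| = 0.7142993 eV

Second transition (4 → 1):
ΔE₂ = |E_1 - E_4|
ΔE₂ = |-13.6057000000 - (-0.8503562500)| = 12.7553438 eV

Total energy released:
E_total = ΔE₁ + ΔE₂ = 0.7142993 + 12.7553438 = 13.4696 eV

Note: This equals the direct transition 10 → 1: 13.4696 eV ✓
Energy is conserved regardless of the path taken.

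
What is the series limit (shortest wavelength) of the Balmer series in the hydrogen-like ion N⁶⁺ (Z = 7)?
7.438899 nm

The series limit corresponds to the transition from n = ∞ to n = 2.
This is the highest energy (shortest wavelength) transition in the Balmer series.

E_∞ = 0 eV
E_2 = -13.6057 × 7² / 2² = -166.66982500 eV

Energy at series limit:
ΔE = E_∞ - E_2 = 0 - (-166.66982500) = 166.66982500 eV
λ = hc/E = 1239.84 eV·nm / 166.66982500 eV = 7.438899 nm

This energy equals the ionization energy from the n = 2 state of N⁶⁺.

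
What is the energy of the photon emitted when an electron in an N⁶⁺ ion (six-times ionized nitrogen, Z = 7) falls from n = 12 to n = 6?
13.8892 eV

The energy levels are E_n = -13.6057 Z² eV / n².

Energy at n = 12: E_12 = -13.6057 × 7² / 12² = -4.6297174 eV
Energy at n = 6: E_6 = -13.6057 × 7² / 6² = -18.5188694 eV

For emission (electron falling to lower state), the photon energy is:
E_photon = E_12 - E_6 = |-4.6297174 - (-18.5188694)|
E_photon = 13.8892 eV

This energy is carried away by the emitted photon.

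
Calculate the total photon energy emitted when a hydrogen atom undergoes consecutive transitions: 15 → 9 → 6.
0.31747 eV

The energy levels of hydrogen are E_n = -13.6057 / n² eV.

First transition (15 → 9):
ΔE₁ = |E_9 - E_15|
ΔE₁ = |-0.16797160494 - (-0.06046977778)| = 0.10750183 eV

Second transition (9 → 6):
ΔE₂ = |E_6 - E_9|
ΔE₂ = |-0.37793611111 - (-0.16797160494)| = 0.20996451 eV

Total energy released:
E_total = ΔE₁ + ΔE₂ = 0.10750183 + 0.20996451 = 0.31747 eV

Note: This equals the direct transition 15 → 6: 0.31747 eV ✓
Energy is conserved regardless of the path taken.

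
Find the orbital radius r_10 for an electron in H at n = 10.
5.2918 nm (or 52.9177 Å)

The Bohr radius formula is:
r_n = n² a₀ / Z

where a₀ = 0.0529177 nm is the Bohr radius.

For H (Z = 1) at n = 10:
r_10 = 10² × 0.0529177 nm / 1
r_10 = 100 × 0.0529177 nm / 1
r_10 = 5.29177 nm / 1
r_10 = 5.2918 nm

The electron orbits at approximately 5.2918 nm from the nucleus.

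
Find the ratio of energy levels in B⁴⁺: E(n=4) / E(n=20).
25.00000

Using E_n = -13.6057 Z² / n² eV with Z = 5:

E_4 = -13.6057 × 5² / 4² = -340.1425 / 16 = -21.25890625000 eV
E_20 = -13.6057 × 5² / 20² = -340.1425 / 400 = -0.85035625000 eV

The ratio is:
E_4/E_20 = (-21.25890625000) / (-0.85035625000)
E_4/E_20 = (-340.1425/16) / (-340.1425/400)
E_4/E_20 = 400/16
E_4/E_20 = 25.00000
(Note: the Z² factors cancel in the ratio.)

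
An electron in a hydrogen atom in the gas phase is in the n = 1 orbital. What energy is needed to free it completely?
13.61 eV

The ionization energy is the energy needed to remove the electron completely (n → ∞).

For hydrogen, E_n = -13.6057 eV / n².

At n = 1: E_1 = -13.6057 / 1² = -13.60570 eV
At n = ∞: E_∞ = 0 eV

Ionization energy = E_∞ - E_1 = 0 - (-13.60570) = 13.60570 eV
Ionization energy ≈ 13.61 eV

This is also called the binding energy of the electron in state n = 1.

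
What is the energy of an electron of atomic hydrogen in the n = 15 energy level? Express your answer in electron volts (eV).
-0.06047 eV

The energy levels of a hydrogen-like atom are given by:
E_n = -13.6057 eV / n²

For n = 15:
E_15 = -13.6057 eV / 15²
E_15 = -13.6057 eV / 225
E_15 = -0.06047 eV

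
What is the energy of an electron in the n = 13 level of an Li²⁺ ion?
-0.7246 eV

For hydrogen-like ions, the energy levels scale with Z²:
E_n = -13.6057 Z² / n² eV

For Li²⁺ (Z = 3) at n = 13:
E_13 = -13.6057 × 3² / 13²
E_13 = -13.6057 × 9 / 169
E_13 = -122.4513 / 169
E_13 = -0.7246 eV

The energy is 9 times more negative than hydrogen at the same n due to the stronger nuclear charge.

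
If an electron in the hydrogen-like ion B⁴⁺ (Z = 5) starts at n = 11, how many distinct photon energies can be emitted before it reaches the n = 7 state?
10

The electron can occupy levels n = 7, 8, ..., 11 during de-excitation — that is m = 11 - 7 + 1 = 5 distinct levels.

The number of distinct spectral lines equals the number of ways to choose 2 of these m levels (each pair gives one possible emission transition):

Number of lines = m(m-1)/2 = 5×4/2 = 10

These correspond to all possible transitions between the 5 levels:
11 → 10, 11 → 9, 11 → 8, 11 → 7, 10 → 9, 10 → 8, 10 → 7, 9 → 8...

Each transition produces a photon with a unique energy (and thus wavelength). This count does not depend on Z.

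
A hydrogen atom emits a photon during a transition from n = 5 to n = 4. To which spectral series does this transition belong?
Brackett series

The spectral series in hydrogen are named based on the final (lower) energy level:
- Lyman series: n_final = 1 (ultraviolet)
- Balmer series: n_final = 2 (visible/near-UV)
- Paschen series: n_final = 3 (infrared)
- Brackett series: n_final = 4 (infrared)
- Pfund series: n_final = 5 (far infrared)

Since this transition ends at n = 4, it belongs to the Brackett series.

For reference, this 5 → 4 line has photon energy
ΔE = 13.6057 eV × (1/4² - 1/5²) = 0.30612825000 eV,
corresponding to wavelength λ = hc/ΔE = 1239.84 eV·nm / 0.30612825000 eV = 4050.06725 nm in the infrared region.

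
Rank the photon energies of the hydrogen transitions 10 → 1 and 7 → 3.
10 → 1

Calculate the energy for each transition:

Transition 10 → 1:
ΔE₁ = |E_1 - E_10| = |-13.6057/1² - (-13.6057/10²)|
ΔE₁ = |-13.6057000000 - (-0.1360570000)| = 13.4696430 eV

Transition 7 → 3:
ΔE₂ = |E_3 - E_7| = |-13.6057/3² - (-13.6057/7²)|
ΔE₂ = |-1.5117444444 - (-0.2776673469)| = 1.2340771 eV

Since 13.4696430 eV > 1.2340771 eV, the transition 10 → 1 emits the more energetic photon.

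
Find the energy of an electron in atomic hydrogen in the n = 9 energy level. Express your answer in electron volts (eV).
-0.167972 eV

The energy levels of a hydrogen-like atom are given by:
E_n = -13.6057 eV / n²

For n = 9:
E_9 = -13.6057 eV / 9²
E_9 = -13.6057 eV / 81
E_9 = -0.167972 eV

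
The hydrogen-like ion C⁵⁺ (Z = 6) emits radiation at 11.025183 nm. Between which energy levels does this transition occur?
n = 7 → n = 2

First, find the photon energy from the wavelength (hc = 1239.84 eV·nm):
E = hc/λ = 1239.84 eV·nm / 11.025183 nm = 112.45528 eV

The energy levels of C⁵⁺ satisfy E_n = -13.6057 × 6² / n² eV, so an emission n_i → n_f releases
ΔE = 13.6057 × 6² × (1/n_f² − 1/n_i²) eV.

Setting ΔE equal to the photon energy:
1/n_f² − 1/n_i² = 112.45528 / (13.6057 × 6²) = 0.22959185

Since 1/n_i² must be positive, we need 1/n_f² > 0.22959185, i.e. n_f ≤ 2. For each allowed n_f, solve n_i = (1/n_f² − 0.22959185)^(−1/2) and check whether it is a whole number:
  n_f = 1: 1/n_i² = 1.00000000 − 0.22959185 = 0.77040815 → n_i = 1.139  (not an integer) ✗
  n_f = 2: 1/n_i² = 0.25000000 − 0.22959185 = 0.02040815 → n_i = 7.000  → integer, n_i = 7 ✓

Only n_f = 2 gives an integer upper level, n_i = 7.

The transition is from n = 7 to n = 2 (emission).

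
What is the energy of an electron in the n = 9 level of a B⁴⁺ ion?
-4.199290 eV

For hydrogen-like ions, the energy levels scale with Z²:
E_n = -13.6057 Z² / n² eV

For B⁴⁺ (Z = 5) at n = 9:
E_9 = -13.6057 × 5² / 9²
E_9 = -13.6057 × 25 / 81
E_9 = -340.1425 / 81
E_9 = -4.199290 eV

The energy is 25 times more negative than hydrogen at the same n due to the stronger nuclear charge.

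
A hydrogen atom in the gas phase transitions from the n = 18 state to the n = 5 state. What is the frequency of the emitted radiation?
1.214e+14 Hz

First, find the transition energy:
E_18 = -13.6057 / 18² = -0.0419929 eV
E_5 = -13.6057 / 5² = -0.5442280 eV
|ΔE| = |E_5 - E_18| = 0.5022351 eV

Convert to Joules: E = 0.5022351 eV × (1.602177 × 10⁻¹⁹ J/eV) = 8.04670e-20 J

Using E = hf:
f = E/h = 8.04670e-20 J / (6.62607 × 10⁻³⁴ J·s)
f = 1.214e+14 Hz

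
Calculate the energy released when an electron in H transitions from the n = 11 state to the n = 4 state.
0.74 eV

The energy levels are E_n = -13.6057 eV / n².

Energy at n = 11: E_11 = -13.6057 / 11² = -0.11244 eV
Energy at n = 4: E_4 = -13.6057 / 4² = -0.85036 eV

For emission (electron falling to lower state), the photon energy is:
E_photon = E_11 - E_4 = |-0.11244 - (-0.85036)|
E_photon = 0.74 eV

This energy is carried away by the emitted photon.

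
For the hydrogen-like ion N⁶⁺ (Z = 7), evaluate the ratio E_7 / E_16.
5.22449

Using E_n = -13.6057 Z² / n² eV with Z = 7:

E_7 = -13.6057 × 7² / 7² = -666.6793 / 49 = -13.60570000000 eV
E_16 = -13.6057 × 7² / 16² = -666.6793 / 256 = -2.60421601563 eV

The ratio is:
E_7/E_16 = (-13.60570000000) / (-2.60421601563)
E_7/E_16 = (-666.6793/49) / (-666.6793/256)
E_7/E_16 = 256/49
E_7/E_16 = 5.22449
(Note: the Z² factors cancel in the ratio.)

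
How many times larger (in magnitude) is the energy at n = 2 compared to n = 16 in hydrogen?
64.000

Using E_n = -13.6057 Z² / n² eV with Z = 1:

E_2 = -13.6057 / 2² = -13.6057 / 4 = -3.401425000 eV
E_16 = -13.6057 / 16² = -13.6057 / 256 = -0.053147266 eV

The ratio is:
E_2/E_16 = (-3.401425000) / (-0.053147266)
E_2/E_16 = (-13.6057/4) / (-13.6057/256)
E_2/E_16 = 256/4
E_2/E_16 = 64.000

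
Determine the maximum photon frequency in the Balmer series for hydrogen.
8.225e+14 Hz

The series limit corresponds to the transition from n = ∞ to n = 2.
This is the highest energy (shortest wavelength) transition in the Balmer series.

E_∞ = 0 eV
E_2 = -13.6057 / 2² = -3.401425 eV

Energy at series limit:
ΔE = E_∞ - E_2 = 0 - (-3.401425) = 3.401425 eV
E = 3.401425 eV × (1.602177 × 10⁻¹⁹ J/eV) = 5.44968e-19 J
f = E/h = 5.44968e-19 J / (6.62607 × 10⁻³⁴ J·s) = 8.225e+14 Hz

This energy equals the ionization energy from the n = 2 state of hydrogen.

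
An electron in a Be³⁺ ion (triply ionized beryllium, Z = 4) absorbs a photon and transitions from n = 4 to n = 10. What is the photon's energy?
11.43 eV

The energy levels of a hydrogen-like atom are E_n = -13.6057 Z² eV / n².

Energy at n = 4: E_4 = -13.6057 × 4² / 4² = -13.60570 eV
Energy at n = 10: E_10 = -13.6057 × 4² / 10² = -2.17691 eV

The excitation energy is the difference:
ΔE = E_10 - E_4
ΔE = -2.17691 - (-13.60570)
ΔE = 11.43 eV

Since this is positive, energy must be absorbed (photon absorption).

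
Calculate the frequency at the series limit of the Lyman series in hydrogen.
3.29e+15 Hz

The series limit corresponds to the transition from n = ∞ to n = 1.
This is the highest energy (shortest wavelength) transition in the Lyman series.

E_∞ = 0 eV
E_1 = -13.6057 / 1² = -13.6057 eV

Energy at series limit:
ΔE = E_∞ - E_1 = 0 - (-13.6057) = 13.6057 eV
E = 13.6057 eV × (1.602177 × 10⁻¹⁹ J/eV) = 2.1799e-18 J
f = E/h = 2.1799e-18 J / (6.62607 × 10⁻³⁴ J·s) = 3.29e+15 Hz

This energy equals the ionization energy from the n = 1 state of hydrogen.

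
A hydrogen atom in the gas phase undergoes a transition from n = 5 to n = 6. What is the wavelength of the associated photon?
7455.81 nm

First, find the transition energy using E_n = -13.6057 / n² eV:
E_5 = -13.6057 / 5² = -0.54422800 eV
E_6 = -13.6057 / 6² = -0.37793611 eV

Photon energy: |ΔE| = |E_6 - E_5| = 0.16629189 eV

Convert to wavelength using E = hc/λ with hc = 1239.84 eV·nm:
λ = hc/E = 1239.84 eV·nm / 0.16629189 eV
λ = 7455.81 nm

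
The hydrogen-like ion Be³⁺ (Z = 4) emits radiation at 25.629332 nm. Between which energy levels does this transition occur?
n = 6 → n = 2

First, find the photon energy from the wavelength (hc = 1239.84 eV·nm):
E = hc/λ = 1239.84 eV·nm / 25.629332 nm = 48.375822 eV

The energy levels of Be³⁺ satisfy E_n = -13.6057 × 4² / n² eV, so an emission n_i → n_f releases
ΔE = 13.6057 × 4² × (1/n_f² − 1/n_i²) eV.

Setting ΔE equal to the photon energy:
1/n_f² − 1/n_i² = 48.375822 / (13.6057 × 4²) = 0.22222222

Since 1/n_i² must be positive, we need 1/n_f² > 0.22222222, i.e. n_f ≤ 2. For each allowed n_f, solve n_i = (1/n_f² − 0.22222222)^(−1/2) and check whether it is a whole number:
  n_f = 1: 1/n_i² = 1.00000000 − 0.22222222 = 0.77777778 → n_i = 1.134  (not an integer) ✗
  n_f = 2: 1/n_i² = 0.25000000 − 0.22222222 = 0.02777778 → n_i = 6.000  → integer, n_i = 6 ✓

Only n_f = 2 gives an integer upper level, n_i = 6.

The transition is from n = 6 to n = 2 (emission).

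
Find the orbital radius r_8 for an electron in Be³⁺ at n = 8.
0.8467 nm (or 8.4668 Å)

The Bohr radius formula is:
r_n = n² a₀ / Z

where a₀ = 0.0529177 nm is the Bohr radius.

For Be³⁺ (Z = 4) at n = 8:
r_8 = 8² × 0.0529177 nm / 4
r_8 = 64 × 0.0529177 nm / 4
r_8 = 3.38673 nm / 4
r_8 = 0.8467 nm

The electron orbits at approximately 0.8467 nm from the nucleus.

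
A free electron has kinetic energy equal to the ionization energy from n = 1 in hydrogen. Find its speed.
2.18769e+06 m/s (or 0.7297% of c)

The binding energy at n = 1 for hydrogen is:
E_1 = -13.6057/1² = -13.6057000 eV
|E_1| = 13.6057000 eV

Convert to Joules:
KE = 13.6057000 eV × (1.602177 × 10⁻¹⁹ J/eV) = 2.1798740e-18 J

Using KE = ½mv²:
v = √(2·KE/m_e)
v = √(2 × 2.1798740e-18 J / 9.10938 × 10⁻³¹ kg)
v = 2.18769e+06 m/s

This is approximately 0.7297% the speed of light.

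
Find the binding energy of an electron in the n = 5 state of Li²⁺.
4.898052 eV

The ionization energy is the energy needed to remove the electron completely (n → ∞).

For a hydrogen-like ion with Z = 3, E_n = -13.6057 Z² / n² eV.

At n = 5: E_5 = -13.6057 × 3² / 5² = -4.898052000 eV
At n = ∞: E_∞ = 0 eV

Ionization energy = E_∞ - E_5 = 0 - (-4.898052000) = 4.898052000 eV
Ionization energy ≈ 4.898052 eV

This is also called the binding energy of the electron in state n = 5.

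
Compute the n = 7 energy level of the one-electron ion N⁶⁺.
-13.605700 eV

For hydrogen-like ions, the energy levels scale with Z²:
E_n = -13.6057 Z² / n² eV

For N⁶⁺ (Z = 7) at n = 7:
E_7 = -13.6057 × 7² / 7²
E_7 = -13.6057 × 49 / 49
E_7 = -666.6793 / 49
E_7 = -13.605700 eV

The energy is 49 times more negative than hydrogen at the same n due to the stronger nuclear charge.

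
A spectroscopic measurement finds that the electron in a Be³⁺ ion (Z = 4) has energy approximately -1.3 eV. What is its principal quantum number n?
n = 13

The exact energy levels follow E_n = -13.6057 Z² / n² eV with Z = 4.

The measured value (-1.3 eV) is reported to only 2 significant figures, so we must test candidate n values and see which one matches to that precision.

Candidate energies:
  n = 11:  E = -13.6057 × 4² / 11² = -1.79910 eV
  n = 12:  E = -13.6057 × 4² / 12² = -1.51174 eV
  n = 13:  E = -13.6057 × 4² / 13² = -1.28811 eV  ← matches
  n = 14:  E = -13.6057 × 4² / 14² = -1.11067 eV
  n = 15:  E = -13.6057 × 4² / 15² = -0.96752 eV

Checking against the measurement of -1.3 eV (2 sig figs), only n = 13 agrees:
E_13 = -1.28811 eV, which rounds to -1.3 eV ✓

Therefore n = 13.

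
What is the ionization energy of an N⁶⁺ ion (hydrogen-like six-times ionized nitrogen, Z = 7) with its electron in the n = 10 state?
6.6668 eV

The ionization energy is the energy needed to remove the electron completely (n → ∞).

For a hydrogen-like ion with Z = 7, E_n = -13.6057 Z² / n² eV.

At n = 10: E_10 = -13.6057 × 7² / 10² = -6.6667930 eV
At n = ∞: E_∞ = 0 eV

Ionization energy = E_∞ - E_10 = 0 - (-6.6667930) = 6.6667930 eV
Ionization energy ≈ 6.6668 eV

This is also called the binding energy of the electron in state n = 10.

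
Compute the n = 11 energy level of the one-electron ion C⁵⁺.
-4.04798 eV

For hydrogen-like ions, the energy levels scale with Z²:
E_n = -13.6057 Z² / n² eV

For C⁵⁺ (Z = 6) at n = 11:
E_11 = -13.6057 × 6² / 11²
E_11 = -13.6057 × 36 / 121
E_11 = -489.8052 / 121
E_11 = -4.04798 eV

The energy is 36 times more negative than hydrogen at the same n due to the stronger nuclear charge.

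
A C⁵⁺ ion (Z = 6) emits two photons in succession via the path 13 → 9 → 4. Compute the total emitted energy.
27.71457 eV

The energy levels of C⁵⁺ are E_n = -13.6057 × 6² / n² eV.

First transition (13 → 9):
ΔE₁ = |E_9 - E_13|
ΔE₁ = |-6.04697777778 - (-2.89825562130)| = 3.14872216 eV

Second transition (9 → 4):
ΔE₂ = |E_4 - E_9|
ΔE₂ = |-30.61282500000 - (-6.04697777778)| = 24.56584722 eV

Total energy released:
E_total = ΔE₁ + ΔE₂ = 3.14872216 + 24.56584722 = 27.71457 eV

Note: This equals the direct transition 13 → 4: 27.71457 eV ✓
Energy is conserved regardless of the path taken.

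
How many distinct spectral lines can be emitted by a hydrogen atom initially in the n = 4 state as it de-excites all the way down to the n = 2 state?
3

The electron can occupy levels n = 2, 3, ..., 4 during de-excitation — that is m = 4 - 2 + 1 = 3 distinct levels.

The number of distinct spectral lines equals the number of ways to choose 2 of these m levels (each pair gives one possible emission transition):

Number of lines = m(m-1)/2 = 3×2/2 = 3

These correspond to all possible transitions between the 3 levels:
4 → 3, 4 → 2, 3 → 2

Each transition produces a photon with a unique energy (and thus wavelength). This count does not depend on Z.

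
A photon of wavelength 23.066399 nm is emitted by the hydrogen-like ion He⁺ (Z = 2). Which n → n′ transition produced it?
n = 9 → n = 1

First, find the photon energy from the wavelength (hc = 1239.84 eV·nm):
E = hc/λ = 1239.84 eV·nm / 23.066399 nm = 53.750913 eV

The energy levels of He⁺ satisfy E_n = -13.6057 × 2² / n² eV, so an emission n_i → n_f releases
ΔE = 13.6057 × 2² × (1/n_f² − 1/n_i²) eV.

Setting ΔE equal to the photon energy:
1/n_f² − 1/n_i² = 53.750913 / (13.6057 × 2²) = 0.98765431

Since 1/n_i² must be positive, we need 1/n_f² > 0.98765431, i.e. n_f ≤ 1. For each allowed n_f, solve n_i = (1/n_f² − 0.98765431)^(−1/2) and check whether it is a whole number:
  n_f = 1: 1/n_i² = 1.00000000 − 0.98765431 = 0.01234569 → n_i = 9.000  → integer, n_i = 9 ✓

Only n_f = 1 gives an integer upper level, n_i = 9.

The transition is from n = 9 to n = 1 (emission).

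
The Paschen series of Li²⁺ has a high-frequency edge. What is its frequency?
3.29e+15 Hz

The series limit corresponds to the transition from n = ∞ to n = 3.
This is the highest energy (shortest wavelength) transition in the Paschen series.

E_∞ = 0 eV
E_3 = -13.6057 × 3² / 3² = -13.60570 eV

Energy at series limit:
ΔE = E_∞ - E_3 = 0 - (-13.60570) = 13.60570 eV
E = 13.60570 eV × (1.602177 × 10⁻¹⁹ J/eV) = 2.1799e-18 J
f = E/h = 2.1799e-18 J / (6.62607 × 10⁻³⁴ J·s) = 3.29e+15 Hz

This energy equals the ionization energy from the n = 3 state of Li²⁺.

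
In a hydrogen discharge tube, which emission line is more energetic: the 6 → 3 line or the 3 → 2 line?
3 → 2

Calculate the energy for each transition:

Transition 6 → 3:
ΔE₁ = |E_3 - E_6| = |-13.6057/3² - (-13.6057/6²)|
ΔE₁ = |-1.51174444444 - (-0.37793611111)| = 1.13380833 eV

Transition 3 → 2:
ΔE₂ = |E_2 - E_3| = |-13.6057/2² - (-13.6057/3²)|
ΔE₂ = |-3.40142500000 - (-1.51174444444)| = 1.88968056 eV

Since 1.88968056 eV > 1.13380833 eV, the transition 3 → 2 emits the more energetic photon.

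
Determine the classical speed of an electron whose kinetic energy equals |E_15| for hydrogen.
1.4585e+05 m/s (or 0.05% of c)

The binding energy at n = 15 for hydrogen is:
E_15 = -13.6057/15² = -0.060469778 eV
|E_15| = 0.060469778 eV

Convert to Joules:
KE = 0.060469778 eV × (1.602177 × 10⁻¹⁹ J/eV) = 9.688329e-21 J

Using KE = ½mv²:
v = √(2·KE/m_e)
v = √(2 × 9.688329e-21 J / 9.10938 × 10⁻³¹ kg)
v = 1.4585e+05 m/s

This is approximately 0.05% the speed of light.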